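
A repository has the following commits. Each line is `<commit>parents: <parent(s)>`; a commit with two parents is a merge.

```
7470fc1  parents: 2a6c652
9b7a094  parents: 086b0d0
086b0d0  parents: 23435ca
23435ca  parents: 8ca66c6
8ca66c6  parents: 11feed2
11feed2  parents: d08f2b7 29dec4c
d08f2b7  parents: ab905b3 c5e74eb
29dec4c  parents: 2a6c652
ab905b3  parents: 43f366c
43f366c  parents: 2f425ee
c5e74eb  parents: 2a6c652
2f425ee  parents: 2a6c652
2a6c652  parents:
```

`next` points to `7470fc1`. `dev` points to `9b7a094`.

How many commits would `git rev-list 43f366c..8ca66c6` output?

6

Reachable from 8ca66c6: {11feed2, 29dec4c, 2a6c652, 2f425ee, 43f366c, 8ca66c6, ab905b3, c5e74eb, d08f2b7}.
Reachable from 43f366c: {2a6c652, 2f425ee, 43f366c}.
In 8ca66c6's history but not 43f366c's: {11feed2, 29dec4c, 8ca66c6, ab905b3, c5e74eb, d08f2b7} — 6 commits.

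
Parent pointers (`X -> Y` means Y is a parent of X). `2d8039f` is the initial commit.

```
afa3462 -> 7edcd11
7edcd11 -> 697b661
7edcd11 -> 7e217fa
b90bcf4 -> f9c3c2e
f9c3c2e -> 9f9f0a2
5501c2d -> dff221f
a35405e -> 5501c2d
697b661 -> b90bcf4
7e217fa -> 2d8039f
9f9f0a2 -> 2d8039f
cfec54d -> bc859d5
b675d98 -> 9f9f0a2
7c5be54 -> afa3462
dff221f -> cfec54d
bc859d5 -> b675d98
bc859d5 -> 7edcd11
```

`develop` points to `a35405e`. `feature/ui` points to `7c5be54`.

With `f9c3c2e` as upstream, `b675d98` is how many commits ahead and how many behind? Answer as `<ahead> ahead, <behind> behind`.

1 ahead, 1 behind

Reachable from b675d98: {2d8039f, 9f9f0a2, b675d98}.
Reachable from f9c3c2e: {2d8039f, 9f9f0a2, f9c3c2e}.
Only in b675d98's history (ahead): {b675d98} — 1.
Only in f9c3c2e's history (behind): {f9c3c2e} — 1.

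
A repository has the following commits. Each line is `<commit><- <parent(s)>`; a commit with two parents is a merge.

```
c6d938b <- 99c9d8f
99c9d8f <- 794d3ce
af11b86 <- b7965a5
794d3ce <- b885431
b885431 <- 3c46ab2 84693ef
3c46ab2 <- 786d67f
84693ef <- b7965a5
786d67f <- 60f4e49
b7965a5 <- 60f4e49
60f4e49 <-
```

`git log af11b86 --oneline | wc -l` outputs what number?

Walking parent pointers from af11b86: reachable set = {60f4e49, af11b86, b7965a5}.
That is 3 commits.

3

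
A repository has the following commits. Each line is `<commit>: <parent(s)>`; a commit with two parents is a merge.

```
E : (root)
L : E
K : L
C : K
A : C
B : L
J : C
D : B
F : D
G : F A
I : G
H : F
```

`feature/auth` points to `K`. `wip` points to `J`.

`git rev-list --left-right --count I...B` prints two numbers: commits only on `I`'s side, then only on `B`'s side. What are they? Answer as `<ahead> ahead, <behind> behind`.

Reachable from I: {A, B, C, D, E, F, G, I, K, L}.
Reachable from B: {B, E, L}.
Only in I's history (ahead): {A, C, D, F, G, I, K} — 7.
Only in B's history (behind): {} — 0.

7 ahead, 0 behind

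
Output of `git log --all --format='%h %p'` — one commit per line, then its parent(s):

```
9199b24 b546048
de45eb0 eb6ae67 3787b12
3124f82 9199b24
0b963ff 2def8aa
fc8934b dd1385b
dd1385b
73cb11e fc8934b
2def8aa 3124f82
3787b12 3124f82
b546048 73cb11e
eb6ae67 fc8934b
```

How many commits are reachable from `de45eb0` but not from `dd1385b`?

Reachable from de45eb0: {3124f82, 3787b12, 73cb11e, 9199b24, b546048, dd1385b, de45eb0, eb6ae67, fc8934b}.
Reachable from dd1385b: {dd1385b}.
In de45eb0's history but not dd1385b's: {3124f82, 3787b12, 73cb11e, 9199b24, b546048, de45eb0, eb6ae67, fc8934b} — 8 commits.

8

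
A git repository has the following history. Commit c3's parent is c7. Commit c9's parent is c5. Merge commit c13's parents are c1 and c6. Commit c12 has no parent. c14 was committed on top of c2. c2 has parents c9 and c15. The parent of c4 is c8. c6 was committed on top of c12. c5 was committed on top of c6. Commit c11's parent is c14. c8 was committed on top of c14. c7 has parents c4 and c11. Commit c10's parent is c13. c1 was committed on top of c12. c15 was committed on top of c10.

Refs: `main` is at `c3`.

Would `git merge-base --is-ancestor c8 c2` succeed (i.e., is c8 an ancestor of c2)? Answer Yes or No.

Ancestors of c2: {c1, c10, c12, c13, c15, c2, c5, c6, c9}.
c8 is not in that set, so it is not an ancestor of c2.

No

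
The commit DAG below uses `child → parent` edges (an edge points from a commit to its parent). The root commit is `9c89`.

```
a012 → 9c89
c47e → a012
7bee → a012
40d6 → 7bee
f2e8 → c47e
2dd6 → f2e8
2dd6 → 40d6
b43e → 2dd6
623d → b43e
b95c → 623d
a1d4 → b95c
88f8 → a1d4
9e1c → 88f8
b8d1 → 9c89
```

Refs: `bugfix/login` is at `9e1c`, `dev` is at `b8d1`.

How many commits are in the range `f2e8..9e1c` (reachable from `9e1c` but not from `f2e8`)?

Reachable from 9e1c: {2dd6, 40d6, 623d, 7bee, 88f8, 9c89, 9e1c, a012, a1d4, b43e, b95c, c47e, f2e8}.
Reachable from f2e8: {9c89, a012, c47e, f2e8}.
In 9e1c's history but not f2e8's: {2dd6, 40d6, 623d, 7bee, 88f8, 9e1c, a1d4, b43e, b95c} — 9 commits.

9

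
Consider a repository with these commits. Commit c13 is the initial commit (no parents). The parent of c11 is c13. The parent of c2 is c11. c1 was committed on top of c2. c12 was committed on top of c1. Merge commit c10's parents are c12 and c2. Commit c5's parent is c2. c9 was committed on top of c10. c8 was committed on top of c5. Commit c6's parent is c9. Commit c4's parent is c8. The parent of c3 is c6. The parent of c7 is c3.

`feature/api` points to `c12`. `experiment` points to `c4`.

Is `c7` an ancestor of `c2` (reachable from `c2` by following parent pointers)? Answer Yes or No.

No

Ancestors of c2: {c11, c13, c2}.
c7 is not in that set, so it is not an ancestor of c2.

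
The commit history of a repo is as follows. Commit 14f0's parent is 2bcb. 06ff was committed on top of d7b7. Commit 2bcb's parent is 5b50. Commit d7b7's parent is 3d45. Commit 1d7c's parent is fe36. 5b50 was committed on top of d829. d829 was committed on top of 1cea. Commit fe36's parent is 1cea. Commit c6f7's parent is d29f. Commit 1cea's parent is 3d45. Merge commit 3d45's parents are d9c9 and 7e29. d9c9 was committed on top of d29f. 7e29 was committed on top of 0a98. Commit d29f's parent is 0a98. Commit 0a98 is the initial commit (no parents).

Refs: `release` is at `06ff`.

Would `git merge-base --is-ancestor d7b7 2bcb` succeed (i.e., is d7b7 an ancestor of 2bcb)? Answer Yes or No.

Ancestors of 2bcb: {0a98, 1cea, 2bcb, 3d45, 5b50, 7e29, d29f, d829, d9c9}.
d7b7 is not in that set, so it is not an ancestor of 2bcb.

No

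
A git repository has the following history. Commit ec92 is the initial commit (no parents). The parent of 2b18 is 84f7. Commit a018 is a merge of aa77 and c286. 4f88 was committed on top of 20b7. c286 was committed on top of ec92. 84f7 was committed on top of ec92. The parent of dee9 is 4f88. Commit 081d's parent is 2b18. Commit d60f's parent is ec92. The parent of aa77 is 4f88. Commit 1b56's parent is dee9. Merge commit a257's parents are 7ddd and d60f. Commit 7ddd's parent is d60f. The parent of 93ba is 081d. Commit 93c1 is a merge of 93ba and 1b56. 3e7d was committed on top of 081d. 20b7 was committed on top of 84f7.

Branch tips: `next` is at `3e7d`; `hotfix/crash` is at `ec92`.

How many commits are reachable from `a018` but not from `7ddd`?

6

Reachable from a018: {20b7, 4f88, 84f7, a018, aa77, c286, ec92}.
Reachable from 7ddd: {7ddd, d60f, ec92}.
In a018's history but not 7ddd's: {20b7, 4f88, 84f7, a018, aa77, c286} — 6 commits.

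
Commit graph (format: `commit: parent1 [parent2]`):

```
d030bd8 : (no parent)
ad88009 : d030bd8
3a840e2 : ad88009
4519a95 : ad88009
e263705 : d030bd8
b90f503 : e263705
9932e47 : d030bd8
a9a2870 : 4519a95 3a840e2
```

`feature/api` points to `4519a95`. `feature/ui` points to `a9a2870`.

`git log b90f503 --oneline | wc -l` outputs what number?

Walking parent pointers from b90f503: reachable set = {b90f503, d030bd8, e263705}.
That is 3 commits.

3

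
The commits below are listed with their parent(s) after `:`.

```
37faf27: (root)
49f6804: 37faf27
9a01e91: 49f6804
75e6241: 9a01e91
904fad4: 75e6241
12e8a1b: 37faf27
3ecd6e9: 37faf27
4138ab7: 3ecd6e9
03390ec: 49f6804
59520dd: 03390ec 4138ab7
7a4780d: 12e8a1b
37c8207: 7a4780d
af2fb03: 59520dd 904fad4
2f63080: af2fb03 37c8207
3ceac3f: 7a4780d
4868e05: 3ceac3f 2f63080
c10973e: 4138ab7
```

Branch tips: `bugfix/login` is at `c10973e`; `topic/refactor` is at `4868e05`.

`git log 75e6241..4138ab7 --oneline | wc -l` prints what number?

2

Reachable from 4138ab7: {37faf27, 3ecd6e9, 4138ab7}.
Reachable from 75e6241: {37faf27, 49f6804, 75e6241, 9a01e91}.
In 4138ab7's history but not 75e6241's: {3ecd6e9, 4138ab7} — 2 commits.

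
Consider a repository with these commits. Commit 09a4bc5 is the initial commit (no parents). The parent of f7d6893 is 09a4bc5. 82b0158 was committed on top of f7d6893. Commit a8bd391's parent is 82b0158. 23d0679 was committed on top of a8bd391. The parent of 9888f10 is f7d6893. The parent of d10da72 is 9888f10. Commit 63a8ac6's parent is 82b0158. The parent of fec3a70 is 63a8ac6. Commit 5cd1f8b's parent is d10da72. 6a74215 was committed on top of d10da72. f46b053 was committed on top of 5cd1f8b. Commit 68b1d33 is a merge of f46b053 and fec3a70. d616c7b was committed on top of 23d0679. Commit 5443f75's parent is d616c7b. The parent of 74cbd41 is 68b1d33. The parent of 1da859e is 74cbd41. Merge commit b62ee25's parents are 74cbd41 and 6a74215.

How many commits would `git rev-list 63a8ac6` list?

4

Walking parent pointers from 63a8ac6: reachable set = {09a4bc5, 63a8ac6, 82b0158, f7d6893}.
That is 4 commits.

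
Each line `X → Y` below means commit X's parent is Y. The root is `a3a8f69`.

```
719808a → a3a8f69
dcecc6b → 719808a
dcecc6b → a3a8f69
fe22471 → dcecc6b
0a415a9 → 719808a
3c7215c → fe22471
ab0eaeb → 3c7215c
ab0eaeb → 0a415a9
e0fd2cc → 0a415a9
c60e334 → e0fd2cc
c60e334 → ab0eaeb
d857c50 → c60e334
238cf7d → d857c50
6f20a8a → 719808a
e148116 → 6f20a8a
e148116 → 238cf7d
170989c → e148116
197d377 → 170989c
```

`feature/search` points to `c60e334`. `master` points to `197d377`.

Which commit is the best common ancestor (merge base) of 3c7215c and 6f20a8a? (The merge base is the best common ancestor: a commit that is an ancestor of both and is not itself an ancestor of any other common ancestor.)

719808a

Ancestors of 3c7215c: {3c7215c, 719808a, a3a8f69, dcecc6b, fe22471}.
Ancestors of 6f20a8a: {6f20a8a, 719808a, a3a8f69}.
Common ancestors: {719808a, a3a8f69}.
Among these, 719808a is not an ancestor of any other common ancestor — it is the merge base.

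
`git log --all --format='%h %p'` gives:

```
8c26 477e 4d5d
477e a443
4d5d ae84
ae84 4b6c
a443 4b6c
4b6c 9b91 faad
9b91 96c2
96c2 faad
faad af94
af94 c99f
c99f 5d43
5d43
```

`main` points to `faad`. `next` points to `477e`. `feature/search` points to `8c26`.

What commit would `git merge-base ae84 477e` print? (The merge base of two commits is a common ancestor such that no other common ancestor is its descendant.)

Ancestors of ae84: {4b6c, 5d43, 96c2, 9b91, ae84, af94, c99f, faad}.
Ancestors of 477e: {477e, 4b6c, 5d43, 96c2, 9b91, a443, af94, c99f, faad}.
Common ancestors: {4b6c, 5d43, 96c2, 9b91, af94, c99f, faad}.
Among these, 4b6c is not an ancestor of any other common ancestor — it is the merge base.

4b6c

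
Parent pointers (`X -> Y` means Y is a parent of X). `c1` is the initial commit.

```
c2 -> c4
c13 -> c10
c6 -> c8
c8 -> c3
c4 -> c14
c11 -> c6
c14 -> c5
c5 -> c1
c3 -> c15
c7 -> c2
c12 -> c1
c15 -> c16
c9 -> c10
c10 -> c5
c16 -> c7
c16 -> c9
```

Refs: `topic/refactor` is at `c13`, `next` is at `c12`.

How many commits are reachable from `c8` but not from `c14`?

Reachable from c8: {c1, c10, c14, c15, c16, c2, c3, c4, c5, c7, c8, c9}.
Reachable from c14: {c1, c14, c5}.
In c8's history but not c14's: {c10, c15, c16, c2, c3, c4, c7, c8, c9} — 9 commits.

9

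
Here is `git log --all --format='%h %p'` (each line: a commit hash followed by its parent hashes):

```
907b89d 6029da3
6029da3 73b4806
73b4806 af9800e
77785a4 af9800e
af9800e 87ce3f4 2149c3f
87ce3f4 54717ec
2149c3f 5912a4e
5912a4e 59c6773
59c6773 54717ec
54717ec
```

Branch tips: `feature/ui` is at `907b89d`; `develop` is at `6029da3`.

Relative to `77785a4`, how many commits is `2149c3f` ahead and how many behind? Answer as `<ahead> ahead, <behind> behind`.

Reachable from 2149c3f: {2149c3f, 54717ec, 5912a4e, 59c6773}.
Reachable from 77785a4: {2149c3f, 54717ec, 5912a4e, 59c6773, 77785a4, 87ce3f4, af9800e}.
Only in 2149c3f's history (ahead): {} — 0.
Only in 77785a4's history (behind): {77785a4, 87ce3f4, af9800e} — 3.

0 ahead, 3 behind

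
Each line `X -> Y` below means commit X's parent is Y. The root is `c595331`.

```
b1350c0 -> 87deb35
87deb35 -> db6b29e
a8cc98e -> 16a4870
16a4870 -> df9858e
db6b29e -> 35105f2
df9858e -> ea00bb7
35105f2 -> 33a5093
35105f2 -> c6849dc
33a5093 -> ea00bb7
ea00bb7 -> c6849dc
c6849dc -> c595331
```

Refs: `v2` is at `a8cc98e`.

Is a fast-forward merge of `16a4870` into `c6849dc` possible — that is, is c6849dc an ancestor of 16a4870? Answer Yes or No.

A fast-forward from c6849dc to 16a4870 is possible iff c6849dc is an ancestor of 16a4870.
Ancestors of 16a4870: {16a4870, c595331, c6849dc, df9858e, ea00bb7}.
c6849dc is among them, so fast-forward is possible.

Yes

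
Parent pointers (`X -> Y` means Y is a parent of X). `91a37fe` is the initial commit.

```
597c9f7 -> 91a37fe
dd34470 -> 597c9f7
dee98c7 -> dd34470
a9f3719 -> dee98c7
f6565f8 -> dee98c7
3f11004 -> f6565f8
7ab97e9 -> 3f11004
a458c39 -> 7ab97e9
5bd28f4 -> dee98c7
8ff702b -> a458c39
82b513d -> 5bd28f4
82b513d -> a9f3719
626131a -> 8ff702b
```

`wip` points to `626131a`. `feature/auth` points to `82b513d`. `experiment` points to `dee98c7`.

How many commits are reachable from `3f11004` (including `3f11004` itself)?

Walking parent pointers from 3f11004: reachable set = {3f11004, 597c9f7, 91a37fe, dd34470, dee98c7, f6565f8}.
That is 6 commits.

6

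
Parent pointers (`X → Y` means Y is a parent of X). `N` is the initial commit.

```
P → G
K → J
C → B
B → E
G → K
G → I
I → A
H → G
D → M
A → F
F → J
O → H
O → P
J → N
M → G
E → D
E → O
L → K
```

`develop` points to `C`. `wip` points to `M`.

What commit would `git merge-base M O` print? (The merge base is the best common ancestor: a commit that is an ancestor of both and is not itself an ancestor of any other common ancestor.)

Ancestors of M: {A, F, G, I, J, K, M, N}.
Ancestors of O: {A, F, G, H, I, J, K, N, O, P}.
Common ancestors: {A, F, G, I, J, K, N}.
Among these, G is not an ancestor of any other common ancestor — it is the merge base.

G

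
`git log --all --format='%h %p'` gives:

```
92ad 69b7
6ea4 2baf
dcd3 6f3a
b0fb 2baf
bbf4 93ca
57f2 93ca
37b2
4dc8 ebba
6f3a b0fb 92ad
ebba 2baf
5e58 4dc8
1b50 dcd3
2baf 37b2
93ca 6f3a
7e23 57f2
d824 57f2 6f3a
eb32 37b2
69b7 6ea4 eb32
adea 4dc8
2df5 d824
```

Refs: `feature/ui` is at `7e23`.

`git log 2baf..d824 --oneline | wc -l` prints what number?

9

Reachable from d824: {2baf, 37b2, 57f2, 69b7, 6ea4, 6f3a, 92ad, 93ca, b0fb, d824, eb32}.
Reachable from 2baf: {2baf, 37b2}.
In d824's history but not 2baf's: {57f2, 69b7, 6ea4, 6f3a, 92ad, 93ca, b0fb, d824, eb32} — 9 commits.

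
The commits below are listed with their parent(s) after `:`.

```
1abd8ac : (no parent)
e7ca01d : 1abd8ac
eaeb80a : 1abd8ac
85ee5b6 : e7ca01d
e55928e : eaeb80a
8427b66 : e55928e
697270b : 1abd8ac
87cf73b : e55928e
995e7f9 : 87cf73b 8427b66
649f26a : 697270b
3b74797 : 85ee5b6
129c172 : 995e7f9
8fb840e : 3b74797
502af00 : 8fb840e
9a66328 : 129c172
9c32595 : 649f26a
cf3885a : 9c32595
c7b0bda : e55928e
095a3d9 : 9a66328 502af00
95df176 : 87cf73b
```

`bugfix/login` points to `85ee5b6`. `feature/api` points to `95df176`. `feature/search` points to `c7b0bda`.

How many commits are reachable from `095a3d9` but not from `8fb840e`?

Reachable from 095a3d9: {095a3d9, 129c172, 1abd8ac, 3b74797, 502af00, 8427b66, 85ee5b6, 87cf73b, 8fb840e, 995e7f9, 9a66328, e55928e, e7ca01d, eaeb80a}.
Reachable from 8fb840e: {1abd8ac, 3b74797, 85ee5b6, 8fb840e, e7ca01d}.
In 095a3d9's history but not 8fb840e's: {095a3d9, 129c172, 502af00, 8427b66, 87cf73b, 995e7f9, 9a66328, e55928e, eaeb80a} — 9 commits.

9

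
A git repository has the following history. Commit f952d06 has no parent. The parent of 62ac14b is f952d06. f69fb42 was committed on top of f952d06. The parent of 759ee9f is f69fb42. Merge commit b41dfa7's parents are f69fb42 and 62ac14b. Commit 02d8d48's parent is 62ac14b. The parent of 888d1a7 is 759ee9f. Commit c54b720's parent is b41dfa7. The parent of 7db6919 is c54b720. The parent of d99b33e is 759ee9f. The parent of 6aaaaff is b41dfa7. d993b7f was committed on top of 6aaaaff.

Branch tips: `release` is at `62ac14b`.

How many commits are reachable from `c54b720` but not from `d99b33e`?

3

Reachable from c54b720: {62ac14b, b41dfa7, c54b720, f69fb42, f952d06}.
Reachable from d99b33e: {759ee9f, d99b33e, f69fb42, f952d06}.
In c54b720's history but not d99b33e's: {62ac14b, b41dfa7, c54b720} — 3 commits.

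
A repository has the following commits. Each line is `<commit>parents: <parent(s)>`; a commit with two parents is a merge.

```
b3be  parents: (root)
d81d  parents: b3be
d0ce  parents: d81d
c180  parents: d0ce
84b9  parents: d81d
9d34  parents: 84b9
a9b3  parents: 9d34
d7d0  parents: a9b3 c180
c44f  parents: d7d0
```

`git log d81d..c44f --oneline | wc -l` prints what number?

Reachable from c44f: {84b9, 9d34, a9b3, b3be, c180, c44f, d0ce, d7d0, d81d}.
Reachable from d81d: {b3be, d81d}.
In c44f's history but not d81d's: {84b9, 9d34, a9b3, c180, c44f, d0ce, d7d0} — 7 commits.

7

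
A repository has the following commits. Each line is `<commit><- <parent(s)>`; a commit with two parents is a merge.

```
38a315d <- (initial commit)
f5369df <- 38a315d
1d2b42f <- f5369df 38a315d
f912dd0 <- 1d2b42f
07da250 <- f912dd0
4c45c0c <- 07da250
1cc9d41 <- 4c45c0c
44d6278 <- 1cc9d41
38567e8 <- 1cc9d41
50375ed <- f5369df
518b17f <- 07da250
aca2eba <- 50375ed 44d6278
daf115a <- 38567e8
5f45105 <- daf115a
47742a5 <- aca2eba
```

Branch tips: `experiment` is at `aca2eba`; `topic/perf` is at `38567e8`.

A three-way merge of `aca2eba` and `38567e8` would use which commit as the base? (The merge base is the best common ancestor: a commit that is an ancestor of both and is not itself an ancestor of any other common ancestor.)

1cc9d41

Ancestors of aca2eba: {07da250, 1cc9d41, 1d2b42f, 38a315d, 44d6278, 4c45c0c, 50375ed, aca2eba, f5369df, f912dd0}.
Ancestors of 38567e8: {07da250, 1cc9d41, 1d2b42f, 38567e8, 38a315d, 4c45c0c, f5369df, f912dd0}.
Common ancestors: {07da250, 1cc9d41, 1d2b42f, 38a315d, 4c45c0c, f5369df, f912dd0}.
Among these, 1cc9d41 is not an ancestor of any other common ancestor — it is the merge base.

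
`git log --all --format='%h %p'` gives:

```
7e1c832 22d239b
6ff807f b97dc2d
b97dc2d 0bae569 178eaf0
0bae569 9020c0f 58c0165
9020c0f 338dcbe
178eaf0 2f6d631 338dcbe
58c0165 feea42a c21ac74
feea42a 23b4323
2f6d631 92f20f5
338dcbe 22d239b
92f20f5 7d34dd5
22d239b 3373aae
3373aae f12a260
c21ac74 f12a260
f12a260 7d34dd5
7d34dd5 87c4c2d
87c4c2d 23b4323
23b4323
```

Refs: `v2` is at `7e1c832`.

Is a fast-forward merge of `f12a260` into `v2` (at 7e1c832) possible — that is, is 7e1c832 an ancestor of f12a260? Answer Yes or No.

No

A fast-forward from 7e1c832 to f12a260 is possible iff 7e1c832 is an ancestor of f12a260.
Ancestors of f12a260: {23b4323, 7d34dd5, 87c4c2d, f12a260}.
7e1c832 is not among them, so fast-forward is not possible.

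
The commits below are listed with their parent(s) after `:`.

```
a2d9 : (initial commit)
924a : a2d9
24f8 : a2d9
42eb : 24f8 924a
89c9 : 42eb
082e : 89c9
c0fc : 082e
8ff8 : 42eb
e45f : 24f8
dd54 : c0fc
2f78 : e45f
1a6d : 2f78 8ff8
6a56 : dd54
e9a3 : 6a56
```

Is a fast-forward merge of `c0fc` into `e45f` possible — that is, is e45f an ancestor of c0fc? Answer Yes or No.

A fast-forward from e45f to c0fc is possible iff e45f is an ancestor of c0fc.
Ancestors of c0fc: {082e, 24f8, 42eb, 89c9, 924a, a2d9, c0fc}.
e45f is not among them, so fast-forward is not possible.

No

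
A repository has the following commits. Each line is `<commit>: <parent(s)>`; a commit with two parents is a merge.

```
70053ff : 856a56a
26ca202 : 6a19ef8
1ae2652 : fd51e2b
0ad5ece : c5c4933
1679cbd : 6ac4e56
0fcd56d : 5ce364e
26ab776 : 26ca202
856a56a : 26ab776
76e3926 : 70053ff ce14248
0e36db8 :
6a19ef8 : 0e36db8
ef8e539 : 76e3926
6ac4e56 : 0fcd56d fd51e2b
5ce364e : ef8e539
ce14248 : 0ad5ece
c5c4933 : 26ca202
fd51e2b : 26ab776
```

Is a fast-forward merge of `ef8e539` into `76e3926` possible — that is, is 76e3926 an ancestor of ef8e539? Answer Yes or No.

Yes

A fast-forward from 76e3926 to ef8e539 is possible iff 76e3926 is an ancestor of ef8e539.
Ancestors of ef8e539: {0ad5ece, 0e36db8, 26ab776, 26ca202, 6a19ef8, 70053ff, 76e3926, 856a56a, c5c4933, ce14248, ef8e539}.
76e3926 is among them, so fast-forward is possible.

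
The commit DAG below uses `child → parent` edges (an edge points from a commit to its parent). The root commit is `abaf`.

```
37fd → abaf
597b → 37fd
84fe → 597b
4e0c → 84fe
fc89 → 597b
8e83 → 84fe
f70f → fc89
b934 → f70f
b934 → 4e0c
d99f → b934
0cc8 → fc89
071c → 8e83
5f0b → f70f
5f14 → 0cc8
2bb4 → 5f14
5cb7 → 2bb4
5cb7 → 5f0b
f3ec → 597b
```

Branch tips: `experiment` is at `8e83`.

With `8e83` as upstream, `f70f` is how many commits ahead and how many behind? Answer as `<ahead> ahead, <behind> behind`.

Reachable from f70f: {37fd, 597b, abaf, f70f, fc89}.
Reachable from 8e83: {37fd, 597b, 84fe, 8e83, abaf}.
Only in f70f's history (ahead): {f70f, fc89} — 2.
Only in 8e83's history (behind): {84fe, 8e83} — 2.

2 ahead, 2 behind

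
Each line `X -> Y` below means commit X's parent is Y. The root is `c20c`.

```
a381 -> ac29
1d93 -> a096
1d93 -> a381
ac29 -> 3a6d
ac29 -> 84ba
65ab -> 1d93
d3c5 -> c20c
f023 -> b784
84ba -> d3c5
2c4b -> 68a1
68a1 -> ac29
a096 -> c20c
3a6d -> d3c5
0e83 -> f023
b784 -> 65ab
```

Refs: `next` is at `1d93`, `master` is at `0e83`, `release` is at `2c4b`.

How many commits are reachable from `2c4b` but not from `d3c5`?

5

Reachable from 2c4b: {2c4b, 3a6d, 68a1, 84ba, ac29, c20c, d3c5}.
Reachable from d3c5: {c20c, d3c5}.
In 2c4b's history but not d3c5's: {2c4b, 3a6d, 68a1, 84ba, ac29} — 5 commits.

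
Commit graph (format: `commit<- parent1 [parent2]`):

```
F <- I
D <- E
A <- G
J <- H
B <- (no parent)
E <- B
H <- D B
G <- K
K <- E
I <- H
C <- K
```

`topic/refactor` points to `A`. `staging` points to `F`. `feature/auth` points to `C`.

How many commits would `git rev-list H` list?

4

Walking parent pointers from H: reachable set = {B, D, E, H}.
That is 4 commits.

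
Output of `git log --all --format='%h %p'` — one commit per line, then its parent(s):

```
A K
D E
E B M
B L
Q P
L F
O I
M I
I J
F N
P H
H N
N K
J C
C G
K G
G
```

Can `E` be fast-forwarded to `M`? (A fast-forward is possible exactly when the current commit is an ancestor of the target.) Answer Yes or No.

No

A fast-forward from E to M is possible iff E is an ancestor of M.
Ancestors of M: {C, G, I, J, M}.
E is not among them, so fast-forward is not possible.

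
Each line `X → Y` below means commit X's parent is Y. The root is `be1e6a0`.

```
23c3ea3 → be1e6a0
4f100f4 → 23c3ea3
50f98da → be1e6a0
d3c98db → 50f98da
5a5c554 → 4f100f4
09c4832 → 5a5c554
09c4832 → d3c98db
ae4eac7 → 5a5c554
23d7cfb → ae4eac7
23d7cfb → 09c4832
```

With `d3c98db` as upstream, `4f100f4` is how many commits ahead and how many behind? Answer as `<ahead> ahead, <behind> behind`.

Reachable from 4f100f4: {23c3ea3, 4f100f4, be1e6a0}.
Reachable from d3c98db: {50f98da, be1e6a0, d3c98db}.
Only in 4f100f4's history (ahead): {23c3ea3, 4f100f4} — 2.
Only in d3c98db's history (behind): {50f98da, d3c98db} — 2.

2 ahead, 2 behind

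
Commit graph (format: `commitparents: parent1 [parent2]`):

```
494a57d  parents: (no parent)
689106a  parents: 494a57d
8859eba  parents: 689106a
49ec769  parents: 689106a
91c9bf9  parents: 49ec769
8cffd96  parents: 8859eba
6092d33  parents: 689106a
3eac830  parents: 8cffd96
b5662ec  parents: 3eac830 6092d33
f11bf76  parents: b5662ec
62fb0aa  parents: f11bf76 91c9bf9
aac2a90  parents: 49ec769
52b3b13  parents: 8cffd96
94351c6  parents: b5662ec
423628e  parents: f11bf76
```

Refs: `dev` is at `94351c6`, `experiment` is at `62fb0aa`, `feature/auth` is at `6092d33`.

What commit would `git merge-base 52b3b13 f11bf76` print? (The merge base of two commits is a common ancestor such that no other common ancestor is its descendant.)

Ancestors of 52b3b13: {494a57d, 52b3b13, 689106a, 8859eba, 8cffd96}.
Ancestors of f11bf76: {3eac830, 494a57d, 6092d33, 689106a, 8859eba, 8cffd96, b5662ec, f11bf76}.
Common ancestors: {494a57d, 689106a, 8859eba, 8cffd96}.
Among these, 8cffd96 is not an ancestor of any other common ancestor — it is the merge base.

8cffd96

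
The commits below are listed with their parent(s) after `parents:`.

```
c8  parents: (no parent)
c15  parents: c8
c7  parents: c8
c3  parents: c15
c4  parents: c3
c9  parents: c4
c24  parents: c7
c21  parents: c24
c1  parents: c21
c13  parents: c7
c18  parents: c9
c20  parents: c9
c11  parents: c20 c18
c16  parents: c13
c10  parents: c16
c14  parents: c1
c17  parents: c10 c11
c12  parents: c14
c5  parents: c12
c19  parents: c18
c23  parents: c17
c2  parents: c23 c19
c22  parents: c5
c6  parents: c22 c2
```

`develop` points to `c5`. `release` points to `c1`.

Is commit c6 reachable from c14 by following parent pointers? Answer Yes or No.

Ancestors of c14: {c1, c14, c21, c24, c7, c8}.
c6 is not in that set, so it is not an ancestor of c14.

No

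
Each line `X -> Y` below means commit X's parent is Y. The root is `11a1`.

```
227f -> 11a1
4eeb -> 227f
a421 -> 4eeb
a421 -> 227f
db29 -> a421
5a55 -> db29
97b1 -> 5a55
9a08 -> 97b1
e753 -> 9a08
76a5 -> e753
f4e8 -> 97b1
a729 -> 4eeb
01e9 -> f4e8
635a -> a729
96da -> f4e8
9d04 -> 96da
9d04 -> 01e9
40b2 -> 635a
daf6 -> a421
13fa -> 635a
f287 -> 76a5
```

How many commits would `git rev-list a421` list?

Walking parent pointers from a421: reachable set = {11a1, 227f, 4eeb, a421}.
That is 4 commits.

4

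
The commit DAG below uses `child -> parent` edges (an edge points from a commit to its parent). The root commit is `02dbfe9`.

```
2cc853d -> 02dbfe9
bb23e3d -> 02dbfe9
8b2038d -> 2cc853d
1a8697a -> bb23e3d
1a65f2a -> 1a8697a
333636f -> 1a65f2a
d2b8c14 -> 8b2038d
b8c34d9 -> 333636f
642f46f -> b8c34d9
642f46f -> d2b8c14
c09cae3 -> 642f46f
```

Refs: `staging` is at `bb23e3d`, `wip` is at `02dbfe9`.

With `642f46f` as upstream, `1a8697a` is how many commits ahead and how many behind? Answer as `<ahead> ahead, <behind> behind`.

Reachable from 1a8697a: {02dbfe9, 1a8697a, bb23e3d}.
Reachable from 642f46f: {02dbfe9, 1a65f2a, 1a8697a, 2cc853d, 333636f, 642f46f, 8b2038d, b8c34d9, bb23e3d, d2b8c14}.
Only in 1a8697a's history (ahead): {} — 0.
Only in 642f46f's history (behind): {1a65f2a, 2cc853d, 333636f, 642f46f, 8b2038d, b8c34d9, d2b8c14} — 7.

0 ahead, 7 behind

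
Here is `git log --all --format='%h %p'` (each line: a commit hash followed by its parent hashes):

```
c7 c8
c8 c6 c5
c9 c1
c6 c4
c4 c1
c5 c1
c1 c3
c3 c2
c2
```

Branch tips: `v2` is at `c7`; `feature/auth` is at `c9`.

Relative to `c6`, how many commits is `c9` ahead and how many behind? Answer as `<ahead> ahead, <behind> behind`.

1 ahead, 2 behind

Reachable from c9: {c1, c2, c3, c9}.
Reachable from c6: {c1, c2, c3, c4, c6}.
Only in c9's history (ahead): {c9} — 1.
Only in c6's history (behind): {c4, c6} — 2.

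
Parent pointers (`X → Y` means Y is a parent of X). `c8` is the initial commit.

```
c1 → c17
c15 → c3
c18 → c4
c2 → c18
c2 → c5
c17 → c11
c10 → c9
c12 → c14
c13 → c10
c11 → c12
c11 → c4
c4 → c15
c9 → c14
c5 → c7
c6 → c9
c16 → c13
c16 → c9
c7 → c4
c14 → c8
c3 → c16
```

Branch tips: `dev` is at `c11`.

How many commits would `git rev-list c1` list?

Walking parent pointers from c1: reachable set = {c1, c10, c11, c12, c13, c14, c15, c16, c17, c3, c4, c8, c9}.
That is 13 commits.

13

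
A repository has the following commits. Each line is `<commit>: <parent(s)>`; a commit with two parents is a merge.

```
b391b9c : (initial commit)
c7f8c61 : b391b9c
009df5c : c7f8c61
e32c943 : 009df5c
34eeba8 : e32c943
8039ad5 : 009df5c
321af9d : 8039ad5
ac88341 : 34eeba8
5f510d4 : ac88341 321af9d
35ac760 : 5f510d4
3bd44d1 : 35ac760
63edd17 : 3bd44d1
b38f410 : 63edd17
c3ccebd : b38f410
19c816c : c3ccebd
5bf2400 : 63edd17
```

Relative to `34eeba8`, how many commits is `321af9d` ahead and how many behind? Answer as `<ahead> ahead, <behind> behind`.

Reachable from 321af9d: {009df5c, 321af9d, 8039ad5, b391b9c, c7f8c61}.
Reachable from 34eeba8: {009df5c, 34eeba8, b391b9c, c7f8c61, e32c943}.
Only in 321af9d's history (ahead): {321af9d, 8039ad5} — 2.
Only in 34eeba8's history (behind): {34eeba8, e32c943} — 2.

2 ahead, 2 behind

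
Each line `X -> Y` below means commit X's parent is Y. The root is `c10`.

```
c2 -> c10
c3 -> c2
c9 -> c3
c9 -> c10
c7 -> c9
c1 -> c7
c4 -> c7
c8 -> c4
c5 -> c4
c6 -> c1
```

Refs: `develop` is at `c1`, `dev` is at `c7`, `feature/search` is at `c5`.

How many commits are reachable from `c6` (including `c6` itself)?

7

Walking parent pointers from c6: reachable set = {c1, c10, c2, c3, c6, c7, c9}.
That is 7 commits.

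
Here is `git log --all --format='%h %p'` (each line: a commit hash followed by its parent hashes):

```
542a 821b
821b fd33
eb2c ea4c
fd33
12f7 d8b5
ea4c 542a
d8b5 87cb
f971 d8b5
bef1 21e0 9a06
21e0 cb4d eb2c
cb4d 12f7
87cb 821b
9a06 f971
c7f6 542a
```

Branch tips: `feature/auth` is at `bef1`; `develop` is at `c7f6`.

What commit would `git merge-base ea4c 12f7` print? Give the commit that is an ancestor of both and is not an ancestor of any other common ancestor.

821b

Ancestors of ea4c: {542a, 821b, ea4c, fd33}.
Ancestors of 12f7: {12f7, 821b, 87cb, d8b5, fd33}.
Common ancestors: {821b, fd33}.
Among these, 821b is not an ancestor of any other common ancestor — it is the merge base.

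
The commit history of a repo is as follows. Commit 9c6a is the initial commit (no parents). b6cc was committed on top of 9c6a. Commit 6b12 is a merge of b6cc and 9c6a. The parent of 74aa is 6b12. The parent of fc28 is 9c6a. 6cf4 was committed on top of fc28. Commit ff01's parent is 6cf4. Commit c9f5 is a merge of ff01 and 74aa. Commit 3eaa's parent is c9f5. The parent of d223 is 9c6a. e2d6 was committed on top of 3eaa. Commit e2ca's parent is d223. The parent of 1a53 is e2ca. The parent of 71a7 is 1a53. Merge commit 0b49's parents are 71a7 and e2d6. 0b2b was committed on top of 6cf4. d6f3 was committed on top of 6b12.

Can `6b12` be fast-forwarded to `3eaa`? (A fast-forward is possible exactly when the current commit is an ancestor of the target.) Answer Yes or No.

A fast-forward from 6b12 to 3eaa is possible iff 6b12 is an ancestor of 3eaa.
Ancestors of 3eaa: {3eaa, 6b12, 6cf4, 74aa, 9c6a, b6cc, c9f5, fc28, ff01}.
6b12 is among them, so fast-forward is possible.

Yes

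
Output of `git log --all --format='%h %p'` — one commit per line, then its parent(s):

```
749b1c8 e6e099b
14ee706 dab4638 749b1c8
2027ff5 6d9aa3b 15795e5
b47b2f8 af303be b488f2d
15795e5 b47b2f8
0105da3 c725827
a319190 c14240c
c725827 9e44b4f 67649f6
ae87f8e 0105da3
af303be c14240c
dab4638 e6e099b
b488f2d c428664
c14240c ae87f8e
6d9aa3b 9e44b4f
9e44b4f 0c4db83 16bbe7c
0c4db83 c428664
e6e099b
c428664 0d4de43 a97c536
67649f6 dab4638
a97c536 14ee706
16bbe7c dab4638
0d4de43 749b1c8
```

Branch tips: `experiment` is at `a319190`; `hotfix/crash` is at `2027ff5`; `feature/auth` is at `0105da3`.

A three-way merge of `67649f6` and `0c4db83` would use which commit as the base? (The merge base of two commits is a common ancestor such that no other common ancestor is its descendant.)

Ancestors of 67649f6: {67649f6, dab4638, e6e099b}.
Ancestors of 0c4db83: {0c4db83, 0d4de43, 14ee706, 749b1c8, a97c536, c428664, dab4638, e6e099b}.
Common ancestors: {dab4638, e6e099b}.
Among these, dab4638 is not an ancestor of any other common ancestor — it is the merge base.

dab4638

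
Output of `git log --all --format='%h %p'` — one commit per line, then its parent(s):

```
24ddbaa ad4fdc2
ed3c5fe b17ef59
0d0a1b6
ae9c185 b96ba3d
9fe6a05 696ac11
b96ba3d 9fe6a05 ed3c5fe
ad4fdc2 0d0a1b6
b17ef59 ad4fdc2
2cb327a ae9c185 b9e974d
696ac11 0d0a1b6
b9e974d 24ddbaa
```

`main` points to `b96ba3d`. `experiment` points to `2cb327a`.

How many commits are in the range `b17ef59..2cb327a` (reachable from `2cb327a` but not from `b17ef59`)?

Reachable from 2cb327a: {0d0a1b6, 24ddbaa, 2cb327a, 696ac11, 9fe6a05, ad4fdc2, ae9c185, b17ef59, b96ba3d, b9e974d, ed3c5fe}.
Reachable from b17ef59: {0d0a1b6, ad4fdc2, b17ef59}.
In 2cb327a's history but not b17ef59's: {24ddbaa, 2cb327a, 696ac11, 9fe6a05, ae9c185, b96ba3d, b9e974d, ed3c5fe} — 8 commits.

8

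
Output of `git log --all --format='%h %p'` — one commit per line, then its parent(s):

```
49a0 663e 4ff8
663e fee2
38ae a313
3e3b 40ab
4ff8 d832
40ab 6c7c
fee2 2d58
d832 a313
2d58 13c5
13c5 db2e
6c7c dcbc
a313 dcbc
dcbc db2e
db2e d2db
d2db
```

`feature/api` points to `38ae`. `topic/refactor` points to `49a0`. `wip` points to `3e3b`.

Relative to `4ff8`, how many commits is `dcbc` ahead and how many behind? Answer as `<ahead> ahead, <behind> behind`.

Reachable from dcbc: {d2db, db2e, dcbc}.
Reachable from 4ff8: {4ff8, a313, d2db, d832, db2e, dcbc}.
Only in dcbc's history (ahead): {} — 0.
Only in 4ff8's history (behind): {4ff8, a313, d832} — 3.

0 ahead, 3 behind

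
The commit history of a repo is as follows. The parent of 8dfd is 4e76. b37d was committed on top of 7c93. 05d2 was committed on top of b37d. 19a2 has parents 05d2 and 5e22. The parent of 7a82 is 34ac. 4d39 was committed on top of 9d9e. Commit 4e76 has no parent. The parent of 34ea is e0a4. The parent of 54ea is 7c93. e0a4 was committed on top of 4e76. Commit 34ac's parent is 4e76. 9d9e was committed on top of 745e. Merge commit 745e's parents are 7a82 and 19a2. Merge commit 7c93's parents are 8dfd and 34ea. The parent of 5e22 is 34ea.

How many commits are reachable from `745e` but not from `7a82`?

9

Reachable from 745e: {05d2, 19a2, 34ac, 34ea, 4e76, 5e22, 745e, 7a82, 7c93, 8dfd, b37d, e0a4}.
Reachable from 7a82: {34ac, 4e76, 7a82}.
In 745e's history but not 7a82's: {05d2, 19a2, 34ea, 5e22, 745e, 7c93, 8dfd, b37d, e0a4} — 9 commits.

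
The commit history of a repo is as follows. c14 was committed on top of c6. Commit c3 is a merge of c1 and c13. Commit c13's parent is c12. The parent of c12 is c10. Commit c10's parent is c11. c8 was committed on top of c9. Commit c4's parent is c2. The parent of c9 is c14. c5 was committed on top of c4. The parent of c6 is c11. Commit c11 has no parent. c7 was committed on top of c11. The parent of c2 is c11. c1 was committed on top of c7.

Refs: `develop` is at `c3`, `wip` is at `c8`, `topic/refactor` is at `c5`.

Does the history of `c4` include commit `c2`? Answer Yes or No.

Ancestors of c4 (commits reachable by following parents): {c11, c2, c4}.
c2 is in that set, so it is an ancestor of c4.

Yes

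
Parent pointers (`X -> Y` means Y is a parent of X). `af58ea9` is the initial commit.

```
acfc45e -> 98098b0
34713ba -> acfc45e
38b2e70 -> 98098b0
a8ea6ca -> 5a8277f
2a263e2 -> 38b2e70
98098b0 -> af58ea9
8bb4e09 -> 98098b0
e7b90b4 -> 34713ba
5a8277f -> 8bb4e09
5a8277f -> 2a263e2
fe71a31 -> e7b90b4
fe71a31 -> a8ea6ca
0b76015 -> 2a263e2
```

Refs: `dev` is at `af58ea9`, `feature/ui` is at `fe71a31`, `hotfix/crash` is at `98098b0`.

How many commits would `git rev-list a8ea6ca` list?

Walking parent pointers from a8ea6ca: reachable set = {2a263e2, 38b2e70, 5a8277f, 8bb4e09, 98098b0, a8ea6ca, af58ea9}.
That is 7 commits.

7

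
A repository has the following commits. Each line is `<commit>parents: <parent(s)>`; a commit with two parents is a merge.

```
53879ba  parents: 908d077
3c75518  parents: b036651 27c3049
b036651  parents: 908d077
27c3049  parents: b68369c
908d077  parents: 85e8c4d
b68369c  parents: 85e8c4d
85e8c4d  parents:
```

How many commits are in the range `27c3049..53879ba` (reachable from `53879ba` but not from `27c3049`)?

Reachable from 53879ba: {53879ba, 85e8c4d, 908d077}.
Reachable from 27c3049: {27c3049, 85e8c4d, b68369c}.
In 53879ba's history but not 27c3049's: {53879ba, 908d077} — 2 commits.

2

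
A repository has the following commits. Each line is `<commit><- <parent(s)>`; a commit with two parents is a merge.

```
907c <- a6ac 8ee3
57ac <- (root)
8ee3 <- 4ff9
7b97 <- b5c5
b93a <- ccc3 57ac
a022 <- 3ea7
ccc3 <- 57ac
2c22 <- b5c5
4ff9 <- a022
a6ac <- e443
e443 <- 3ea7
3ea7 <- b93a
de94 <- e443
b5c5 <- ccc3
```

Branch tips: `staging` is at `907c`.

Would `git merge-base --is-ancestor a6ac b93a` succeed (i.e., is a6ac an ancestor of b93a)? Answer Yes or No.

Ancestors of b93a: {57ac, b93a, ccc3}.
a6ac is not in that set, so it is not an ancestor of b93a.

No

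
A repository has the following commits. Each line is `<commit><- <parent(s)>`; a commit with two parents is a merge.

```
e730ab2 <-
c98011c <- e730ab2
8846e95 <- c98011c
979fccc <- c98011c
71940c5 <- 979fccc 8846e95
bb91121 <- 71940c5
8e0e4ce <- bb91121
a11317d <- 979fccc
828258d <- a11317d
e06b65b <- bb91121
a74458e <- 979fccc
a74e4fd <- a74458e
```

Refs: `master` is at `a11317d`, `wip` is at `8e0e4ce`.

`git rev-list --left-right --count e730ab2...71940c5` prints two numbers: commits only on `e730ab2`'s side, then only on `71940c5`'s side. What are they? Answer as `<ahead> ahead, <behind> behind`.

0 ahead, 4 behind

Reachable from e730ab2: {e730ab2}.
Reachable from 71940c5: {71940c5, 8846e95, 979fccc, c98011c, e730ab2}.
Only in e730ab2's history (ahead): {} — 0.
Only in 71940c5's history (behind): {71940c5, 8846e95, 979fccc, c98011c} — 4.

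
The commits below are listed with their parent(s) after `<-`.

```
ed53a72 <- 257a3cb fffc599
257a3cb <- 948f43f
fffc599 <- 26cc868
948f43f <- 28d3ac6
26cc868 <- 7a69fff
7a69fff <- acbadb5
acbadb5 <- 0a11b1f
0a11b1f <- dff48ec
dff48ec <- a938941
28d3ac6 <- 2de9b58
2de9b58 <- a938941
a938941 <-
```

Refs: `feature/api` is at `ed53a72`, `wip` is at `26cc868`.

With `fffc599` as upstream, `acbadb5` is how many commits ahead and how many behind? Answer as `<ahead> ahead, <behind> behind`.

0 ahead, 3 behind

Reachable from acbadb5: {0a11b1f, a938941, acbadb5, dff48ec}.
Reachable from fffc599: {0a11b1f, 26cc868, 7a69fff, a938941, acbadb5, dff48ec, fffc599}.
Only in acbadb5's history (ahead): {} — 0.
Only in fffc599's history (behind): {26cc868, 7a69fff, fffc599} — 3.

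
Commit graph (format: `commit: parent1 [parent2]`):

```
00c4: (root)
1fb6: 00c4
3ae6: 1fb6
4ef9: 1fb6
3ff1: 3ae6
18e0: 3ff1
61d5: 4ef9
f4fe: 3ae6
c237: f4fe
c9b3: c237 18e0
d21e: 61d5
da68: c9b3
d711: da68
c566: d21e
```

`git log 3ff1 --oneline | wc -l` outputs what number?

4

Walking parent pointers from 3ff1: reachable set = {00c4, 1fb6, 3ae6, 3ff1}.
That is 4 commits.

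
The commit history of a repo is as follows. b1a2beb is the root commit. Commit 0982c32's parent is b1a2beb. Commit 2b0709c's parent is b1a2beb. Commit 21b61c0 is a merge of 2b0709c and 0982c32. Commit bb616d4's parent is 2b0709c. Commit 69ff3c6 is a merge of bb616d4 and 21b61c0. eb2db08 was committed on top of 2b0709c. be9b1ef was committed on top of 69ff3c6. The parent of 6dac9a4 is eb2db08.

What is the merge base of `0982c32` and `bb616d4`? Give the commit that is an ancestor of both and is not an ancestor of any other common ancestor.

Ancestors of 0982c32: {0982c32, b1a2beb}.
Ancestors of bb616d4: {2b0709c, b1a2beb, bb616d4}.
Common ancestors: {b1a2beb}.
The only common ancestor is b1a2beb, so it is the merge base.

b1a2beb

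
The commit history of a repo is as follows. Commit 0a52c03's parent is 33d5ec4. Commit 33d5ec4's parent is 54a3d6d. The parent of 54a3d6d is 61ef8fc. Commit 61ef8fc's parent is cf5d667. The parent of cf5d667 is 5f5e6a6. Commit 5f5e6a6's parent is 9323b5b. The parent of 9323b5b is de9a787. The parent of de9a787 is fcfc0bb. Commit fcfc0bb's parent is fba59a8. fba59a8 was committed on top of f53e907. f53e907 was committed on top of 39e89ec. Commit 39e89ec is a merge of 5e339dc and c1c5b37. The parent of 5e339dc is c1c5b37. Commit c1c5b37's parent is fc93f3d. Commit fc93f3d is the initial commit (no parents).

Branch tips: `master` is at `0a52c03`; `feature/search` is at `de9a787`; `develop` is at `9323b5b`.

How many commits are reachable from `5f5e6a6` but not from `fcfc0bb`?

Reachable from 5f5e6a6: {39e89ec, 5e339dc, 5f5e6a6, 9323b5b, c1c5b37, de9a787, f53e907, fba59a8, fc93f3d, fcfc0bb}.
Reachable from fcfc0bb: {39e89ec, 5e339dc, c1c5b37, f53e907, fba59a8, fc93f3d, fcfc0bb}.
In 5f5e6a6's history but not fcfc0bb's: {5f5e6a6, 9323b5b, de9a787} — 3 commits.

3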